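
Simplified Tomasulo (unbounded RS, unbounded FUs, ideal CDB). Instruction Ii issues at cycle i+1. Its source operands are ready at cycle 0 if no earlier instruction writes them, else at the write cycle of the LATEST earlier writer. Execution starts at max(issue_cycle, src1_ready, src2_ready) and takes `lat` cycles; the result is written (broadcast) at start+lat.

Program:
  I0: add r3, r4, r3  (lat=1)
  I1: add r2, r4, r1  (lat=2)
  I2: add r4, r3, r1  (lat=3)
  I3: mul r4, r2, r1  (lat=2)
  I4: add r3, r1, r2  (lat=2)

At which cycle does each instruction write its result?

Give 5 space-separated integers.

I0 add r3: issue@1 deps=(None,None) exec_start@1 write@2
I1 add r2: issue@2 deps=(None,None) exec_start@2 write@4
I2 add r4: issue@3 deps=(0,None) exec_start@3 write@6
I3 mul r4: issue@4 deps=(1,None) exec_start@4 write@6
I4 add r3: issue@5 deps=(None,1) exec_start@5 write@7

Answer: 2 4 6 6 7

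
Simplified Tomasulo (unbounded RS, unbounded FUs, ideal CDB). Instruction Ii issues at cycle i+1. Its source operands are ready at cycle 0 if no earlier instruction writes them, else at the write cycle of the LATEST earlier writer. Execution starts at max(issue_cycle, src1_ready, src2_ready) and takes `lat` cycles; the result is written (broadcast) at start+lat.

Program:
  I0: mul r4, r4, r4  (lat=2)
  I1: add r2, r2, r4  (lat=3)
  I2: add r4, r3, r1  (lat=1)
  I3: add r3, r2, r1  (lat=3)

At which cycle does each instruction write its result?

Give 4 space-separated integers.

Answer: 3 6 4 9

Derivation:
I0 mul r4: issue@1 deps=(None,None) exec_start@1 write@3
I1 add r2: issue@2 deps=(None,0) exec_start@3 write@6
I2 add r4: issue@3 deps=(None,None) exec_start@3 write@4
I3 add r3: issue@4 deps=(1,None) exec_start@6 write@9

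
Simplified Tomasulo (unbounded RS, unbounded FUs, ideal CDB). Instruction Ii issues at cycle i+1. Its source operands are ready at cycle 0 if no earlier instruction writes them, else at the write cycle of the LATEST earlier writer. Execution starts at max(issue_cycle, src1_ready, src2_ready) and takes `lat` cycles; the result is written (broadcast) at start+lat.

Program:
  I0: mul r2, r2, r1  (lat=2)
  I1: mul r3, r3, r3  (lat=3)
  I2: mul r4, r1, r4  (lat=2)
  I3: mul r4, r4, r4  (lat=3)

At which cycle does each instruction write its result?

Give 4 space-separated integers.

Answer: 3 5 5 8

Derivation:
I0 mul r2: issue@1 deps=(None,None) exec_start@1 write@3
I1 mul r3: issue@2 deps=(None,None) exec_start@2 write@5
I2 mul r4: issue@3 deps=(None,None) exec_start@3 write@5
I3 mul r4: issue@4 deps=(2,2) exec_start@5 write@8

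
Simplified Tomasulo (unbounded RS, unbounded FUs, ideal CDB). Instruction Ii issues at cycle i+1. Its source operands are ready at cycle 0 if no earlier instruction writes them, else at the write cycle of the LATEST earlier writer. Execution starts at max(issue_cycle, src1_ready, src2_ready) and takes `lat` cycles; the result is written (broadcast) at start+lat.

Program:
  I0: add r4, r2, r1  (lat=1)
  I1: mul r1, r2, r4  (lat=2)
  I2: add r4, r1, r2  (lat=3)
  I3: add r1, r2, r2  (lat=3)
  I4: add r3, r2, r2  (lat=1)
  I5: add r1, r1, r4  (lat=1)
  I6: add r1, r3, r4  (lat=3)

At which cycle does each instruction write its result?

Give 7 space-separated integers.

I0 add r4: issue@1 deps=(None,None) exec_start@1 write@2
I1 mul r1: issue@2 deps=(None,0) exec_start@2 write@4
I2 add r4: issue@3 deps=(1,None) exec_start@4 write@7
I3 add r1: issue@4 deps=(None,None) exec_start@4 write@7
I4 add r3: issue@5 deps=(None,None) exec_start@5 write@6
I5 add r1: issue@6 deps=(3,2) exec_start@7 write@8
I6 add r1: issue@7 deps=(4,2) exec_start@7 write@10

Answer: 2 4 7 7 6 8 10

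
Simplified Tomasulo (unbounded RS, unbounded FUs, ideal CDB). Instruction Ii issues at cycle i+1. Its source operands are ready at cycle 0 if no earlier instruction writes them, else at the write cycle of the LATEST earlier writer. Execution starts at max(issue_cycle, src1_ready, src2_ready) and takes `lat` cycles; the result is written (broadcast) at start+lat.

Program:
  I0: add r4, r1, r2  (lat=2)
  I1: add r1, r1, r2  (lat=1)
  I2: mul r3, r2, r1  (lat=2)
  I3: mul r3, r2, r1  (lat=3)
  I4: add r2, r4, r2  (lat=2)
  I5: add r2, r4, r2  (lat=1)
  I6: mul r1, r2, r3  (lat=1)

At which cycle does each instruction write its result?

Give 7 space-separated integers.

I0 add r4: issue@1 deps=(None,None) exec_start@1 write@3
I1 add r1: issue@2 deps=(None,None) exec_start@2 write@3
I2 mul r3: issue@3 deps=(None,1) exec_start@3 write@5
I3 mul r3: issue@4 deps=(None,1) exec_start@4 write@7
I4 add r2: issue@5 deps=(0,None) exec_start@5 write@7
I5 add r2: issue@6 deps=(0,4) exec_start@7 write@8
I6 mul r1: issue@7 deps=(5,3) exec_start@8 write@9

Answer: 3 3 5 7 7 8 9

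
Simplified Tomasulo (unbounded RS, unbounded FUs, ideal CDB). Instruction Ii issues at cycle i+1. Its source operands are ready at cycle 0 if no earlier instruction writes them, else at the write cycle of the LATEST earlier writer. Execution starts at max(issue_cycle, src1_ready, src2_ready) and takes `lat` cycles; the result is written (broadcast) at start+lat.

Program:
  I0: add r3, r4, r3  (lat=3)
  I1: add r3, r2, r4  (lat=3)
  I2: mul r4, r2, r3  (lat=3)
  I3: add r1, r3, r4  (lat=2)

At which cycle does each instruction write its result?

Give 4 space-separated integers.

Answer: 4 5 8 10

Derivation:
I0 add r3: issue@1 deps=(None,None) exec_start@1 write@4
I1 add r3: issue@2 deps=(None,None) exec_start@2 write@5
I2 mul r4: issue@3 deps=(None,1) exec_start@5 write@8
I3 add r1: issue@4 deps=(1,2) exec_start@8 write@10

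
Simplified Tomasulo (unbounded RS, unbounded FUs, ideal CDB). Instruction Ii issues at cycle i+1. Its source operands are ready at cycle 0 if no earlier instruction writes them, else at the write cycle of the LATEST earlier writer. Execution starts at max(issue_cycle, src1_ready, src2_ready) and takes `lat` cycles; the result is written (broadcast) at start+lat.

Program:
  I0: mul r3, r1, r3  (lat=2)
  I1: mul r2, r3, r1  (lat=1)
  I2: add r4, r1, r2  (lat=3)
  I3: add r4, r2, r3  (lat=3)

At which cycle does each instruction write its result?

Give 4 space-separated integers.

Answer: 3 4 7 7

Derivation:
I0 mul r3: issue@1 deps=(None,None) exec_start@1 write@3
I1 mul r2: issue@2 deps=(0,None) exec_start@3 write@4
I2 add r4: issue@3 deps=(None,1) exec_start@4 write@7
I3 add r4: issue@4 deps=(1,0) exec_start@4 write@7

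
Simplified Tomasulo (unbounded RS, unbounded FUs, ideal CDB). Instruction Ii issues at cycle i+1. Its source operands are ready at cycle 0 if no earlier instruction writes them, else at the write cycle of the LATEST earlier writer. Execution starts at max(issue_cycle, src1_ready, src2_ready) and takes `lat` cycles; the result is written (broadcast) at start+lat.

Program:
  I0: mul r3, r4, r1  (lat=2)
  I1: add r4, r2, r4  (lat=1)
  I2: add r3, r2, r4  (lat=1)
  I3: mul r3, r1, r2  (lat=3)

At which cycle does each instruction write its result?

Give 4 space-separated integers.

I0 mul r3: issue@1 deps=(None,None) exec_start@1 write@3
I1 add r4: issue@2 deps=(None,None) exec_start@2 write@3
I2 add r3: issue@3 deps=(None,1) exec_start@3 write@4
I3 mul r3: issue@4 deps=(None,None) exec_start@4 write@7

Answer: 3 3 4 7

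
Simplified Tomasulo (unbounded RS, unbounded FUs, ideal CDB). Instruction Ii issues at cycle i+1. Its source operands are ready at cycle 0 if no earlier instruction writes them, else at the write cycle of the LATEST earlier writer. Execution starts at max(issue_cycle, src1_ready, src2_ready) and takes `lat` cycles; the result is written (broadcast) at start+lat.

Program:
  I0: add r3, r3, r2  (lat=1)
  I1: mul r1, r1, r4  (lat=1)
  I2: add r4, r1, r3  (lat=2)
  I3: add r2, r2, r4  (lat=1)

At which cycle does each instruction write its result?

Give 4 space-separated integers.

Answer: 2 3 5 6

Derivation:
I0 add r3: issue@1 deps=(None,None) exec_start@1 write@2
I1 mul r1: issue@2 deps=(None,None) exec_start@2 write@3
I2 add r4: issue@3 deps=(1,0) exec_start@3 write@5
I3 add r2: issue@4 deps=(None,2) exec_start@5 write@6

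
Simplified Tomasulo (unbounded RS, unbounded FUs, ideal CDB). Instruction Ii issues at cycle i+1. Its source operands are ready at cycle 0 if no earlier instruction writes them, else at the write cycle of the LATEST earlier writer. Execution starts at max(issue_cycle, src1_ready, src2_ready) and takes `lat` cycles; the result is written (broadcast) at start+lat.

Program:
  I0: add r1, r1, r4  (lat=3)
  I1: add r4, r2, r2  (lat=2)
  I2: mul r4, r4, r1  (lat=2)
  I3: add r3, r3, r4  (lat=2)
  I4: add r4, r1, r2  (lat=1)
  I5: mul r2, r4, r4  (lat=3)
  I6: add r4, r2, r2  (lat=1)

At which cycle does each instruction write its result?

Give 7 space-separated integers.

I0 add r1: issue@1 deps=(None,None) exec_start@1 write@4
I1 add r4: issue@2 deps=(None,None) exec_start@2 write@4
I2 mul r4: issue@3 deps=(1,0) exec_start@4 write@6
I3 add r3: issue@4 deps=(None,2) exec_start@6 write@8
I4 add r4: issue@5 deps=(0,None) exec_start@5 write@6
I5 mul r2: issue@6 deps=(4,4) exec_start@6 write@9
I6 add r4: issue@7 deps=(5,5) exec_start@9 write@10

Answer: 4 4 6 8 6 9 10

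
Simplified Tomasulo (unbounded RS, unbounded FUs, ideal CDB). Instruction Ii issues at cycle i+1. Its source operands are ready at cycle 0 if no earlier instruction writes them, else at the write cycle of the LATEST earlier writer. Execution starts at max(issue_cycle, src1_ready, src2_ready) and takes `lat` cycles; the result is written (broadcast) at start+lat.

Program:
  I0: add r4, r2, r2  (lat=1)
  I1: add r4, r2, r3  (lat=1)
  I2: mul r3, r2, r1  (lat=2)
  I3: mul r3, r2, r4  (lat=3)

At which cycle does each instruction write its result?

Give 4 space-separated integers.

I0 add r4: issue@1 deps=(None,None) exec_start@1 write@2
I1 add r4: issue@2 deps=(None,None) exec_start@2 write@3
I2 mul r3: issue@3 deps=(None,None) exec_start@3 write@5
I3 mul r3: issue@4 deps=(None,1) exec_start@4 write@7

Answer: 2 3 5 7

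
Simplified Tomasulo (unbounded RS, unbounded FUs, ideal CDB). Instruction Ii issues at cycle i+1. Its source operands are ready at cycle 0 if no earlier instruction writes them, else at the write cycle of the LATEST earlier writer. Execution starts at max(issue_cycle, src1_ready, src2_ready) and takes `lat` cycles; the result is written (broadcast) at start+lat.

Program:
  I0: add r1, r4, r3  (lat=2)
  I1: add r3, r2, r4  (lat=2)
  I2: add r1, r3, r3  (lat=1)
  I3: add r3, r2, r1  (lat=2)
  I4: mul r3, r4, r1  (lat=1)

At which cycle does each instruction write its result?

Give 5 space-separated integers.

I0 add r1: issue@1 deps=(None,None) exec_start@1 write@3
I1 add r3: issue@2 deps=(None,None) exec_start@2 write@4
I2 add r1: issue@3 deps=(1,1) exec_start@4 write@5
I3 add r3: issue@4 deps=(None,2) exec_start@5 write@7
I4 mul r3: issue@5 deps=(None,2) exec_start@5 write@6

Answer: 3 4 5 7 6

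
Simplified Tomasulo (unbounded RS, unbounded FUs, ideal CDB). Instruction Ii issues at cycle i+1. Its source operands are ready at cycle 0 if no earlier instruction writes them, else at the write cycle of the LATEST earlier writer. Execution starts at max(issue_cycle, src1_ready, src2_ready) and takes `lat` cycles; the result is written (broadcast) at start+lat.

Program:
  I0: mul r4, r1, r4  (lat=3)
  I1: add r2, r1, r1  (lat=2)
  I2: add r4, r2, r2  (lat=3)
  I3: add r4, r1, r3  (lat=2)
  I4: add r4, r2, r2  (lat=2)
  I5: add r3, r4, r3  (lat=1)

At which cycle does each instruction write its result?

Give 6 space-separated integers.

I0 mul r4: issue@1 deps=(None,None) exec_start@1 write@4
I1 add r2: issue@2 deps=(None,None) exec_start@2 write@4
I2 add r4: issue@3 deps=(1,1) exec_start@4 write@7
I3 add r4: issue@4 deps=(None,None) exec_start@4 write@6
I4 add r4: issue@5 deps=(1,1) exec_start@5 write@7
I5 add r3: issue@6 deps=(4,None) exec_start@7 write@8

Answer: 4 4 7 6 7 8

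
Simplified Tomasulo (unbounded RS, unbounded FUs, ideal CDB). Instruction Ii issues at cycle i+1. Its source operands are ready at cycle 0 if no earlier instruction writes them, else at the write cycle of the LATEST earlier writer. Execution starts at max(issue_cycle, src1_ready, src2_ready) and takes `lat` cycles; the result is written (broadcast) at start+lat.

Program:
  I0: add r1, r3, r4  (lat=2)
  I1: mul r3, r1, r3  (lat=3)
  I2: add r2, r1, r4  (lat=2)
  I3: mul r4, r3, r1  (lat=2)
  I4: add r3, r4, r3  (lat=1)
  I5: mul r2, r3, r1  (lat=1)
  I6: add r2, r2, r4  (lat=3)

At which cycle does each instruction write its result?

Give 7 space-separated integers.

I0 add r1: issue@1 deps=(None,None) exec_start@1 write@3
I1 mul r3: issue@2 deps=(0,None) exec_start@3 write@6
I2 add r2: issue@3 deps=(0,None) exec_start@3 write@5
I3 mul r4: issue@4 deps=(1,0) exec_start@6 write@8
I4 add r3: issue@5 deps=(3,1) exec_start@8 write@9
I5 mul r2: issue@6 deps=(4,0) exec_start@9 write@10
I6 add r2: issue@7 deps=(5,3) exec_start@10 write@13

Answer: 3 6 5 8 9 10 13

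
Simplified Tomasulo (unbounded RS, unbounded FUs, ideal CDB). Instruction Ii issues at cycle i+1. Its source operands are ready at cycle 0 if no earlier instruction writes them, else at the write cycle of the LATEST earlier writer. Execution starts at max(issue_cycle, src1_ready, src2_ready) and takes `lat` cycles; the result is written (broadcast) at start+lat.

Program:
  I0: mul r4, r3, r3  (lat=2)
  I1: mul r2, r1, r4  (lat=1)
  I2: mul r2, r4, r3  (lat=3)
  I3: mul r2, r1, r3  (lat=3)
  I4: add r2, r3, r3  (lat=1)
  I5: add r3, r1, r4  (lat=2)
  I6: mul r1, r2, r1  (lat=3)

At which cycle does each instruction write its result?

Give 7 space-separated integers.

Answer: 3 4 6 7 6 8 10

Derivation:
I0 mul r4: issue@1 deps=(None,None) exec_start@1 write@3
I1 mul r2: issue@2 deps=(None,0) exec_start@3 write@4
I2 mul r2: issue@3 deps=(0,None) exec_start@3 write@6
I3 mul r2: issue@4 deps=(None,None) exec_start@4 write@7
I4 add r2: issue@5 deps=(None,None) exec_start@5 write@6
I5 add r3: issue@6 deps=(None,0) exec_start@6 write@8
I6 mul r1: issue@7 deps=(4,None) exec_start@7 write@10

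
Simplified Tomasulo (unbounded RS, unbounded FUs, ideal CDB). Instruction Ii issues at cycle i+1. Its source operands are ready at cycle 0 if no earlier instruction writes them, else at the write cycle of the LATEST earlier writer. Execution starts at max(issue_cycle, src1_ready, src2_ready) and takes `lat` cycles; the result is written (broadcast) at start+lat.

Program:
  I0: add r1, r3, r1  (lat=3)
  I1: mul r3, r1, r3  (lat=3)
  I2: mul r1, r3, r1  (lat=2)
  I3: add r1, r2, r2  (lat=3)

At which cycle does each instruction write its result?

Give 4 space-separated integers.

I0 add r1: issue@1 deps=(None,None) exec_start@1 write@4
I1 mul r3: issue@2 deps=(0,None) exec_start@4 write@7
I2 mul r1: issue@3 deps=(1,0) exec_start@7 write@9
I3 add r1: issue@4 deps=(None,None) exec_start@4 write@7

Answer: 4 7 9 7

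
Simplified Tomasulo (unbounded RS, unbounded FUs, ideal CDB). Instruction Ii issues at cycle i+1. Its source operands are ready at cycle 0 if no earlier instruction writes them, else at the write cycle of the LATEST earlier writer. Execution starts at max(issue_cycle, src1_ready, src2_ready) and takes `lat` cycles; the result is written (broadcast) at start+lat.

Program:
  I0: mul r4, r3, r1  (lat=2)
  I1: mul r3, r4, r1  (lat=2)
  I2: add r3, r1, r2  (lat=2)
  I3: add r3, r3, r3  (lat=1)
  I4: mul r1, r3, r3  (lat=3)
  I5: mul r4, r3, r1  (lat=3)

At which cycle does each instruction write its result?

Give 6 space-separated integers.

I0 mul r4: issue@1 deps=(None,None) exec_start@1 write@3
I1 mul r3: issue@2 deps=(0,None) exec_start@3 write@5
I2 add r3: issue@3 deps=(None,None) exec_start@3 write@5
I3 add r3: issue@4 deps=(2,2) exec_start@5 write@6
I4 mul r1: issue@5 deps=(3,3) exec_start@6 write@9
I5 mul r4: issue@6 deps=(3,4) exec_start@9 write@12

Answer: 3 5 5 6 9 12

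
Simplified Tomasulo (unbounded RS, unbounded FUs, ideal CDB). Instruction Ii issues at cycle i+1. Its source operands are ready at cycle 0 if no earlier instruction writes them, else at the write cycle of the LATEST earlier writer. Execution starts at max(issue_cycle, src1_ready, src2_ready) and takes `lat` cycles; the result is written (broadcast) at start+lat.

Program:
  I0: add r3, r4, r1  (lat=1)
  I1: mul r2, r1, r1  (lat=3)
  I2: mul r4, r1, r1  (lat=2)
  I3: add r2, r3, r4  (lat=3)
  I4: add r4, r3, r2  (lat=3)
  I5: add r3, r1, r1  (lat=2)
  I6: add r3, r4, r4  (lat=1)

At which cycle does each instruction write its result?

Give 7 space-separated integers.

I0 add r3: issue@1 deps=(None,None) exec_start@1 write@2
I1 mul r2: issue@2 deps=(None,None) exec_start@2 write@5
I2 mul r4: issue@3 deps=(None,None) exec_start@3 write@5
I3 add r2: issue@4 deps=(0,2) exec_start@5 write@8
I4 add r4: issue@5 deps=(0,3) exec_start@8 write@11
I5 add r3: issue@6 deps=(None,None) exec_start@6 write@8
I6 add r3: issue@7 deps=(4,4) exec_start@11 write@12

Answer: 2 5 5 8 11 8 12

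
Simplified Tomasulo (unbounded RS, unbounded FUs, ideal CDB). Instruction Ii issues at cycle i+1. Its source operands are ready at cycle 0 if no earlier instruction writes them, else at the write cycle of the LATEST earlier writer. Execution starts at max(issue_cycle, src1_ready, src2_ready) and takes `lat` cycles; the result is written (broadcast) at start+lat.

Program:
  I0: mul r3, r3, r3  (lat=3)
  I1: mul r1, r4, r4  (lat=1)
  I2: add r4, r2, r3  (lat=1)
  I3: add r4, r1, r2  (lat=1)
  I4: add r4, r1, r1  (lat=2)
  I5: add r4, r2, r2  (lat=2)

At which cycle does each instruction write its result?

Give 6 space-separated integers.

Answer: 4 3 5 5 7 8

Derivation:
I0 mul r3: issue@1 deps=(None,None) exec_start@1 write@4
I1 mul r1: issue@2 deps=(None,None) exec_start@2 write@3
I2 add r4: issue@3 deps=(None,0) exec_start@4 write@5
I3 add r4: issue@4 deps=(1,None) exec_start@4 write@5
I4 add r4: issue@5 deps=(1,1) exec_start@5 write@7
I5 add r4: issue@6 deps=(None,None) exec_start@6 write@8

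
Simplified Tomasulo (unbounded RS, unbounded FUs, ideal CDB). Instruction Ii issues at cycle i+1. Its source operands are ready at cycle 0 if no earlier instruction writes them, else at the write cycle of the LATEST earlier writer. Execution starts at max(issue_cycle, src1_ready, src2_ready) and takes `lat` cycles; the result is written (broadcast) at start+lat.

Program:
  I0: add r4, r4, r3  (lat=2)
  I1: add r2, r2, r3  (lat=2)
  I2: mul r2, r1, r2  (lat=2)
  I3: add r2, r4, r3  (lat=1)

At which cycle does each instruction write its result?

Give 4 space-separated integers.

I0 add r4: issue@1 deps=(None,None) exec_start@1 write@3
I1 add r2: issue@2 deps=(None,None) exec_start@2 write@4
I2 mul r2: issue@3 deps=(None,1) exec_start@4 write@6
I3 add r2: issue@4 deps=(0,None) exec_start@4 write@5

Answer: 3 4 6 5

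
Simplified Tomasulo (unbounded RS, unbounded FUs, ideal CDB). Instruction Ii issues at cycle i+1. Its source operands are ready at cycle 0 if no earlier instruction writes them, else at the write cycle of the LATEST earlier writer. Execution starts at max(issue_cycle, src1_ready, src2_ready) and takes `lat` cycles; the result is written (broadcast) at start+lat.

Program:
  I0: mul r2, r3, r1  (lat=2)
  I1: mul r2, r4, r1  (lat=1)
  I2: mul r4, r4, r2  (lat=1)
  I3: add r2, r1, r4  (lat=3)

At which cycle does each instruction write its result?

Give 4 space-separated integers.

Answer: 3 3 4 7

Derivation:
I0 mul r2: issue@1 deps=(None,None) exec_start@1 write@3
I1 mul r2: issue@2 deps=(None,None) exec_start@2 write@3
I2 mul r4: issue@3 deps=(None,1) exec_start@3 write@4
I3 add r2: issue@4 deps=(None,2) exec_start@4 write@7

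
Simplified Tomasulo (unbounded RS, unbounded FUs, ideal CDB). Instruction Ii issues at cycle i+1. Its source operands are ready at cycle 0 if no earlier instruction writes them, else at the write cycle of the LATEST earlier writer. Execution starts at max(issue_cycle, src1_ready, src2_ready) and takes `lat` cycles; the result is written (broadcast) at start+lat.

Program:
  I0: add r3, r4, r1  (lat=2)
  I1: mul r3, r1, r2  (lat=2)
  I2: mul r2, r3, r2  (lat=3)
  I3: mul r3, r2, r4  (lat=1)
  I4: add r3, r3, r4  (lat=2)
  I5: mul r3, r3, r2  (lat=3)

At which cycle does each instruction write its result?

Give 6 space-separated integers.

Answer: 3 4 7 8 10 13

Derivation:
I0 add r3: issue@1 deps=(None,None) exec_start@1 write@3
I1 mul r3: issue@2 deps=(None,None) exec_start@2 write@4
I2 mul r2: issue@3 deps=(1,None) exec_start@4 write@7
I3 mul r3: issue@4 deps=(2,None) exec_start@7 write@8
I4 add r3: issue@5 deps=(3,None) exec_start@8 write@10
I5 mul r3: issue@6 deps=(4,2) exec_start@10 write@13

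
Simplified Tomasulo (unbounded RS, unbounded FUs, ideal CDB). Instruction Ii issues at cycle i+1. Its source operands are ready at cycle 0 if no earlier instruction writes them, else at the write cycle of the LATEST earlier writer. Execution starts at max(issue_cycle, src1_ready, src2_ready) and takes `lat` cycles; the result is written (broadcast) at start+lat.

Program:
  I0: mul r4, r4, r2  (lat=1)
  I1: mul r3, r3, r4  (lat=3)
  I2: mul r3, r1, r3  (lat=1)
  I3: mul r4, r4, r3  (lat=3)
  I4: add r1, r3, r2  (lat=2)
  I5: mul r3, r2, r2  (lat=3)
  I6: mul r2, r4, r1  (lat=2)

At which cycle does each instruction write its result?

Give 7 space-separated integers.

Answer: 2 5 6 9 8 9 11

Derivation:
I0 mul r4: issue@1 deps=(None,None) exec_start@1 write@2
I1 mul r3: issue@2 deps=(None,0) exec_start@2 write@5
I2 mul r3: issue@3 deps=(None,1) exec_start@5 write@6
I3 mul r4: issue@4 deps=(0,2) exec_start@6 write@9
I4 add r1: issue@5 deps=(2,None) exec_start@6 write@8
I5 mul r3: issue@6 deps=(None,None) exec_start@6 write@9
I6 mul r2: issue@7 deps=(3,4) exec_start@9 write@11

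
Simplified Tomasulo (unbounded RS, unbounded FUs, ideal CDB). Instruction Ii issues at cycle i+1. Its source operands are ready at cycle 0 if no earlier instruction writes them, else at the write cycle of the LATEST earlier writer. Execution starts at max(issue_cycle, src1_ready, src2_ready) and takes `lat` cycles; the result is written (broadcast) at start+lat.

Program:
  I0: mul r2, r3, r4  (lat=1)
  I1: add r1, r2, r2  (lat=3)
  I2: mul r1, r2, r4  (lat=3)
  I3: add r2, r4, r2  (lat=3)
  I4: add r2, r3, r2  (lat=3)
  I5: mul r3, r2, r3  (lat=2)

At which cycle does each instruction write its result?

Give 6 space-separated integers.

I0 mul r2: issue@1 deps=(None,None) exec_start@1 write@2
I1 add r1: issue@2 deps=(0,0) exec_start@2 write@5
I2 mul r1: issue@3 deps=(0,None) exec_start@3 write@6
I3 add r2: issue@4 deps=(None,0) exec_start@4 write@7
I4 add r2: issue@5 deps=(None,3) exec_start@7 write@10
I5 mul r3: issue@6 deps=(4,None) exec_start@10 write@12

Answer: 2 5 6 7 10 12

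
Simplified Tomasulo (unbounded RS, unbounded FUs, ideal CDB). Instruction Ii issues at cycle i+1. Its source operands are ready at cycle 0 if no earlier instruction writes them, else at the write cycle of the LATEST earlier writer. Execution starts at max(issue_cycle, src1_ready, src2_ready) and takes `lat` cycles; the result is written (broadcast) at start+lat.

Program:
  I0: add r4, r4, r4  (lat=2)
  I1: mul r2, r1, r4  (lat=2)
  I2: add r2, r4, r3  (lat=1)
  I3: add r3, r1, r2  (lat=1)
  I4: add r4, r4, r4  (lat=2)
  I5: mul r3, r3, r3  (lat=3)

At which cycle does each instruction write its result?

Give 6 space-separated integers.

I0 add r4: issue@1 deps=(None,None) exec_start@1 write@3
I1 mul r2: issue@2 deps=(None,0) exec_start@3 write@5
I2 add r2: issue@3 deps=(0,None) exec_start@3 write@4
I3 add r3: issue@4 deps=(None,2) exec_start@4 write@5
I4 add r4: issue@5 deps=(0,0) exec_start@5 write@7
I5 mul r3: issue@6 deps=(3,3) exec_start@6 write@9

Answer: 3 5 4 5 7 9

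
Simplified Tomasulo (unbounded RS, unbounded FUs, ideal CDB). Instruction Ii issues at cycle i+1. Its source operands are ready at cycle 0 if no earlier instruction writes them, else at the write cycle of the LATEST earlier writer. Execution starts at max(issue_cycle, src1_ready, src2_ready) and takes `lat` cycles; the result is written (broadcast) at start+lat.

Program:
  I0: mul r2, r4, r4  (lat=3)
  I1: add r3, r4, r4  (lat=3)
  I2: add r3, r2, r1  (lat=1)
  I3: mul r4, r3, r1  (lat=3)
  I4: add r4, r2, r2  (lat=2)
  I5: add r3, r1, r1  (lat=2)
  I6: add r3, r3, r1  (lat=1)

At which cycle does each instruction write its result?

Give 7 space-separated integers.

I0 mul r2: issue@1 deps=(None,None) exec_start@1 write@4
I1 add r3: issue@2 deps=(None,None) exec_start@2 write@5
I2 add r3: issue@3 deps=(0,None) exec_start@4 write@5
I3 mul r4: issue@4 deps=(2,None) exec_start@5 write@8
I4 add r4: issue@5 deps=(0,0) exec_start@5 write@7
I5 add r3: issue@6 deps=(None,None) exec_start@6 write@8
I6 add r3: issue@7 deps=(5,None) exec_start@8 write@9

Answer: 4 5 5 8 7 8 9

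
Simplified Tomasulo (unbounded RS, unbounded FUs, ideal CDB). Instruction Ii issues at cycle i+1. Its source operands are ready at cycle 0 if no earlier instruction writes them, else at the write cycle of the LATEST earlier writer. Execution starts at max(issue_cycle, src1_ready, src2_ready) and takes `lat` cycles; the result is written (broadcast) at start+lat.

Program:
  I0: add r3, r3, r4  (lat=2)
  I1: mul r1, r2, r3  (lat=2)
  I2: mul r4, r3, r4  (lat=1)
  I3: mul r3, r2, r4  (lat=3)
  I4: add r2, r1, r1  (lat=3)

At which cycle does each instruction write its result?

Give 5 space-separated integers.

Answer: 3 5 4 7 8

Derivation:
I0 add r3: issue@1 deps=(None,None) exec_start@1 write@3
I1 mul r1: issue@2 deps=(None,0) exec_start@3 write@5
I2 mul r4: issue@3 deps=(0,None) exec_start@3 write@4
I3 mul r3: issue@4 deps=(None,2) exec_start@4 write@7
I4 add r2: issue@5 deps=(1,1) exec_start@5 write@8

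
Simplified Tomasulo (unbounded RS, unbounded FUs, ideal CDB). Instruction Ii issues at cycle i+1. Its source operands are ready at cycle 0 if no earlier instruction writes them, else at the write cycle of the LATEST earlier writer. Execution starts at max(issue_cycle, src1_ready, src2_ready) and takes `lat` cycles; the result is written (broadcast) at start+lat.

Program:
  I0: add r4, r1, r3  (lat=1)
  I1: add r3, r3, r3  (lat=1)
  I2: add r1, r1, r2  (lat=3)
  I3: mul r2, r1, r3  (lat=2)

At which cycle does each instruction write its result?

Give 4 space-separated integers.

I0 add r4: issue@1 deps=(None,None) exec_start@1 write@2
I1 add r3: issue@2 deps=(None,None) exec_start@2 write@3
I2 add r1: issue@3 deps=(None,None) exec_start@3 write@6
I3 mul r2: issue@4 deps=(2,1) exec_start@6 write@8

Answer: 2 3 6 8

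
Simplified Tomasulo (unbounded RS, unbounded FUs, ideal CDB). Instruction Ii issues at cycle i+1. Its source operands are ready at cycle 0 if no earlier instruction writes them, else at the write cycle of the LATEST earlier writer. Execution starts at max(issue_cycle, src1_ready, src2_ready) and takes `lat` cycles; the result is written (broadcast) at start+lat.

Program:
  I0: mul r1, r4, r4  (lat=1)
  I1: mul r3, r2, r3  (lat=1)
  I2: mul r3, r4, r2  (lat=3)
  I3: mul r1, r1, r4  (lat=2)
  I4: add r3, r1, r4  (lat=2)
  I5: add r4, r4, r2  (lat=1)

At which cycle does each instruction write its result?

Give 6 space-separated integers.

Answer: 2 3 6 6 8 7

Derivation:
I0 mul r1: issue@1 deps=(None,None) exec_start@1 write@2
I1 mul r3: issue@2 deps=(None,None) exec_start@2 write@3
I2 mul r3: issue@3 deps=(None,None) exec_start@3 write@6
I3 mul r1: issue@4 deps=(0,None) exec_start@4 write@6
I4 add r3: issue@5 deps=(3,None) exec_start@6 write@8
I5 add r4: issue@6 deps=(None,None) exec_start@6 write@7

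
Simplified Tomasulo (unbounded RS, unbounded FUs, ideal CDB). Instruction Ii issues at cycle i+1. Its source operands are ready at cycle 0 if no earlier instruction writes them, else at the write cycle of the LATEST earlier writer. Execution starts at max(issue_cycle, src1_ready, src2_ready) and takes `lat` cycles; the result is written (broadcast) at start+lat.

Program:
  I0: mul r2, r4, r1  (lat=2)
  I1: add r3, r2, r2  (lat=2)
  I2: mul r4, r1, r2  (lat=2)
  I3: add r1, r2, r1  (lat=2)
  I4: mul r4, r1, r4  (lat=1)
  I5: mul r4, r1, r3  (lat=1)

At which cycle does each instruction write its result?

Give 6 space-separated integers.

Answer: 3 5 5 6 7 7

Derivation:
I0 mul r2: issue@1 deps=(None,None) exec_start@1 write@3
I1 add r3: issue@2 deps=(0,0) exec_start@3 write@5
I2 mul r4: issue@3 deps=(None,0) exec_start@3 write@5
I3 add r1: issue@4 deps=(0,None) exec_start@4 write@6
I4 mul r4: issue@5 deps=(3,2) exec_start@6 write@7
I5 mul r4: issue@6 deps=(3,1) exec_start@6 write@7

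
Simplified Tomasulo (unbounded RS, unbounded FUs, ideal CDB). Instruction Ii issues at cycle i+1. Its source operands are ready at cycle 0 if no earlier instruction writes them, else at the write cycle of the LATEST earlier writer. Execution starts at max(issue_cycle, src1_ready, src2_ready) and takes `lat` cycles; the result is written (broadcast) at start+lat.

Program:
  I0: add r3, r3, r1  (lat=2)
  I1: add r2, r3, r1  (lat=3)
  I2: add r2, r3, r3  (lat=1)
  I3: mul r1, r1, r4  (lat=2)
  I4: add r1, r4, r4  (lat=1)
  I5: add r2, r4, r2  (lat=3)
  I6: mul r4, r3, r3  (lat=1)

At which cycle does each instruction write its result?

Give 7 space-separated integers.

I0 add r3: issue@1 deps=(None,None) exec_start@1 write@3
I1 add r2: issue@2 deps=(0,None) exec_start@3 write@6
I2 add r2: issue@3 deps=(0,0) exec_start@3 write@4
I3 mul r1: issue@4 deps=(None,None) exec_start@4 write@6
I4 add r1: issue@5 deps=(None,None) exec_start@5 write@6
I5 add r2: issue@6 deps=(None,2) exec_start@6 write@9
I6 mul r4: issue@7 deps=(0,0) exec_start@7 write@8

Answer: 3 6 4 6 6 9 8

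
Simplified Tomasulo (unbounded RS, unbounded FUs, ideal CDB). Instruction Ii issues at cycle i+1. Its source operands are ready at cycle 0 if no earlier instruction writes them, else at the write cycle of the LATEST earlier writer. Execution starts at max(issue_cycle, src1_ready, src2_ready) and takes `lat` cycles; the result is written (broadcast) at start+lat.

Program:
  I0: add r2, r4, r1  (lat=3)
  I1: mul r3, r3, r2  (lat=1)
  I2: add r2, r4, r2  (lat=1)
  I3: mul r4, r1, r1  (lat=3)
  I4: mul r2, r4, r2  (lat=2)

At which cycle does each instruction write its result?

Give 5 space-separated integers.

Answer: 4 5 5 7 9

Derivation:
I0 add r2: issue@1 deps=(None,None) exec_start@1 write@4
I1 mul r3: issue@2 deps=(None,0) exec_start@4 write@5
I2 add r2: issue@3 deps=(None,0) exec_start@4 write@5
I3 mul r4: issue@4 deps=(None,None) exec_start@4 write@7
I4 mul r2: issue@5 deps=(3,2) exec_start@7 write@9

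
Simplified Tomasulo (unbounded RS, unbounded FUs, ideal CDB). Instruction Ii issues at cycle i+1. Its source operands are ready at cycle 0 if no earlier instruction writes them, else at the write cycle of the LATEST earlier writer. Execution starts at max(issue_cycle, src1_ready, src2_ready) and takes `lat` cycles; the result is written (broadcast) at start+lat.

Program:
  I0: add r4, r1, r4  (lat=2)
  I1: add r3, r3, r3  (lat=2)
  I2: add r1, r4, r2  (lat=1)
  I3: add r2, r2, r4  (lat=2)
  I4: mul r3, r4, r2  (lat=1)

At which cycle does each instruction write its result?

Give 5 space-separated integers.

I0 add r4: issue@1 deps=(None,None) exec_start@1 write@3
I1 add r3: issue@2 deps=(None,None) exec_start@2 write@4
I2 add r1: issue@3 deps=(0,None) exec_start@3 write@4
I3 add r2: issue@4 deps=(None,0) exec_start@4 write@6
I4 mul r3: issue@5 deps=(0,3) exec_start@6 write@7

Answer: 3 4 4 6 7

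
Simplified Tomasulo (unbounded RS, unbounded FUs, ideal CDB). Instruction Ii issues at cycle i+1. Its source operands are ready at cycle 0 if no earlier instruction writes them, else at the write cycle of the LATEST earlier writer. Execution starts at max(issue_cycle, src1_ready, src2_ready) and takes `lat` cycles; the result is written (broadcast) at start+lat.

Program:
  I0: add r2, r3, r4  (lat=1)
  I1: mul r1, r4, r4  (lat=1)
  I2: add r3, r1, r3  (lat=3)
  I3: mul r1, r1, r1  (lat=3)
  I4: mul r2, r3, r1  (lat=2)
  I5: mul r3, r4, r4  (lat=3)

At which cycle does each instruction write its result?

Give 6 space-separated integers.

I0 add r2: issue@1 deps=(None,None) exec_start@1 write@2
I1 mul r1: issue@2 deps=(None,None) exec_start@2 write@3
I2 add r3: issue@3 deps=(1,None) exec_start@3 write@6
I3 mul r1: issue@4 deps=(1,1) exec_start@4 write@7
I4 mul r2: issue@5 deps=(2,3) exec_start@7 write@9
I5 mul r3: issue@6 deps=(None,None) exec_start@6 write@9

Answer: 2 3 6 7 9 9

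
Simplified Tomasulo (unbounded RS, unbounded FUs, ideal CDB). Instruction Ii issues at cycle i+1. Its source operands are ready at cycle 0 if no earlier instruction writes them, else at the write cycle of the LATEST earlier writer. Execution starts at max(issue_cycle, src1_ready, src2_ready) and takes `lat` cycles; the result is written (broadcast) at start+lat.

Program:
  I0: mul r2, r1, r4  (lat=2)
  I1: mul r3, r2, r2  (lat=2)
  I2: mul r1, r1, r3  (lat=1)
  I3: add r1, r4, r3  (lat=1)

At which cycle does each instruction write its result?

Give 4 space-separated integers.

I0 mul r2: issue@1 deps=(None,None) exec_start@1 write@3
I1 mul r3: issue@2 deps=(0,0) exec_start@3 write@5
I2 mul r1: issue@3 deps=(None,1) exec_start@5 write@6
I3 add r1: issue@4 deps=(None,1) exec_start@5 write@6

Answer: 3 5 6 6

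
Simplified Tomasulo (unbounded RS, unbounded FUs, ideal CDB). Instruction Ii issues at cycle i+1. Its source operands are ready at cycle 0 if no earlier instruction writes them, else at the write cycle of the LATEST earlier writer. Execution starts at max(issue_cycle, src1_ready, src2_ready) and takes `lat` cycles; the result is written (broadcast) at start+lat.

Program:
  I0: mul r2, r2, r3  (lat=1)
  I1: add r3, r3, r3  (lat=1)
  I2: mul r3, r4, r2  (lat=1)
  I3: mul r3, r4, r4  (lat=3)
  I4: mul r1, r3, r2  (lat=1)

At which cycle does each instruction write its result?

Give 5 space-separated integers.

I0 mul r2: issue@1 deps=(None,None) exec_start@1 write@2
I1 add r3: issue@2 deps=(None,None) exec_start@2 write@3
I2 mul r3: issue@3 deps=(None,0) exec_start@3 write@4
I3 mul r3: issue@4 deps=(None,None) exec_start@4 write@7
I4 mul r1: issue@5 deps=(3,0) exec_start@7 write@8

Answer: 2 3 4 7 8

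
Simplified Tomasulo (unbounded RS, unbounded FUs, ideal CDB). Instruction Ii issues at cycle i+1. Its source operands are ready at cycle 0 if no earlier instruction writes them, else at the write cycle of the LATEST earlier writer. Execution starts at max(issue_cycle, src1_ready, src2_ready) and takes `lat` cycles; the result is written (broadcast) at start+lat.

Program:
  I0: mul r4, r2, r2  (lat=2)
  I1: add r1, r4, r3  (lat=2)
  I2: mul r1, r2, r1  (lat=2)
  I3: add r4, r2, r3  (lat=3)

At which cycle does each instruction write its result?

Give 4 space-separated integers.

I0 mul r4: issue@1 deps=(None,None) exec_start@1 write@3
I1 add r1: issue@2 deps=(0,None) exec_start@3 write@5
I2 mul r1: issue@3 deps=(None,1) exec_start@5 write@7
I3 add r4: issue@4 deps=(None,None) exec_start@4 write@7

Answer: 3 5 7 7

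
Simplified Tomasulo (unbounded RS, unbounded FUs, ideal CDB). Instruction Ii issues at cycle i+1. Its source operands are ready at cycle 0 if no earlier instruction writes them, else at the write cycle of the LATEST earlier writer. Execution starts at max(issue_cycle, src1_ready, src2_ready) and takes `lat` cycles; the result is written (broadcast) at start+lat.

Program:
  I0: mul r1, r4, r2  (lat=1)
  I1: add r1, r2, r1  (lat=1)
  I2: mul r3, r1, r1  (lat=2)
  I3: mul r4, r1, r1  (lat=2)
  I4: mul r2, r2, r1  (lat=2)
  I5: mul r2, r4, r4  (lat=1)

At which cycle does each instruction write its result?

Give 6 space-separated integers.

Answer: 2 3 5 6 7 7

Derivation:
I0 mul r1: issue@1 deps=(None,None) exec_start@1 write@2
I1 add r1: issue@2 deps=(None,0) exec_start@2 write@3
I2 mul r3: issue@3 deps=(1,1) exec_start@3 write@5
I3 mul r4: issue@4 deps=(1,1) exec_start@4 write@6
I4 mul r2: issue@5 deps=(None,1) exec_start@5 write@7
I5 mul r2: issue@6 deps=(3,3) exec_start@6 write@7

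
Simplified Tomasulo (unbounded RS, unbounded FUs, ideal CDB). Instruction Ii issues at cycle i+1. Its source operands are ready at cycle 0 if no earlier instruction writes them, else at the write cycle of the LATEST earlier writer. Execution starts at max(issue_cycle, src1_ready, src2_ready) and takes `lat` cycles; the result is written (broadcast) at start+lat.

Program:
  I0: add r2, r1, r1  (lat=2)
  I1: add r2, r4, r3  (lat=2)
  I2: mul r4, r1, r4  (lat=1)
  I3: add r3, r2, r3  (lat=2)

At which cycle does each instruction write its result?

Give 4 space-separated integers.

I0 add r2: issue@1 deps=(None,None) exec_start@1 write@3
I1 add r2: issue@2 deps=(None,None) exec_start@2 write@4
I2 mul r4: issue@3 deps=(None,None) exec_start@3 write@4
I3 add r3: issue@4 deps=(1,None) exec_start@4 write@6

Answer: 3 4 4 6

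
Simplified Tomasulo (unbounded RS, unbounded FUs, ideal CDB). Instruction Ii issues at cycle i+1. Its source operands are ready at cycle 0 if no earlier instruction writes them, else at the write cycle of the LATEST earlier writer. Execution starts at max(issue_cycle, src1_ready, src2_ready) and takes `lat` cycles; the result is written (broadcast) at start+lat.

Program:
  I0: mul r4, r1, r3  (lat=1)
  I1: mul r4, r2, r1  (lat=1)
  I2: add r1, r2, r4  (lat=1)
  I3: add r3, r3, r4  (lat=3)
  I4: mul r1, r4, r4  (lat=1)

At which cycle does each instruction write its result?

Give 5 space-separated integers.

I0 mul r4: issue@1 deps=(None,None) exec_start@1 write@2
I1 mul r4: issue@2 deps=(None,None) exec_start@2 write@3
I2 add r1: issue@3 deps=(None,1) exec_start@3 write@4
I3 add r3: issue@4 deps=(None,1) exec_start@4 write@7
I4 mul r1: issue@5 deps=(1,1) exec_start@5 write@6

Answer: 2 3 4 7 6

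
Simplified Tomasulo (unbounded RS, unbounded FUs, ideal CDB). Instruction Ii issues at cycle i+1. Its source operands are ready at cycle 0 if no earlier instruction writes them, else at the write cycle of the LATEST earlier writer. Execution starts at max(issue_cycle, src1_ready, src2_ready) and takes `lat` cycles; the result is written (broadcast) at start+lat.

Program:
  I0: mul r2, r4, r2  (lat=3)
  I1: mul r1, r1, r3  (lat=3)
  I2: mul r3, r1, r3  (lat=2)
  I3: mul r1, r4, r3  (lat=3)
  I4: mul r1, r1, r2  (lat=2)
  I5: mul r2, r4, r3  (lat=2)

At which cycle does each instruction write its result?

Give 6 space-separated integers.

Answer: 4 5 7 10 12 9

Derivation:
I0 mul r2: issue@1 deps=(None,None) exec_start@1 write@4
I1 mul r1: issue@2 deps=(None,None) exec_start@2 write@5
I2 mul r3: issue@3 deps=(1,None) exec_start@5 write@7
I3 mul r1: issue@4 deps=(None,2) exec_start@7 write@10
I4 mul r1: issue@5 deps=(3,0) exec_start@10 write@12
I5 mul r2: issue@6 deps=(None,2) exec_start@7 write@9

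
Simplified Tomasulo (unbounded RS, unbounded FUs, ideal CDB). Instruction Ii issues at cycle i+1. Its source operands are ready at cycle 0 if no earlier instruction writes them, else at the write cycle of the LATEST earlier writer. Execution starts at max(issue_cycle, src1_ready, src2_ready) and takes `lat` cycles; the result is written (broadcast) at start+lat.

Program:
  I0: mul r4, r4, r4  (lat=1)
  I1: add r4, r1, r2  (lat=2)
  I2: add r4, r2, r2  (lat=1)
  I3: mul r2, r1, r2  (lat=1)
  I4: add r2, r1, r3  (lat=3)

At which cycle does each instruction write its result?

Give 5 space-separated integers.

Answer: 2 4 4 5 8

Derivation:
I0 mul r4: issue@1 deps=(None,None) exec_start@1 write@2
I1 add r4: issue@2 deps=(None,None) exec_start@2 write@4
I2 add r4: issue@3 deps=(None,None) exec_start@3 write@4
I3 mul r2: issue@4 deps=(None,None) exec_start@4 write@5
I4 add r2: issue@5 deps=(None,None) exec_start@5 write@8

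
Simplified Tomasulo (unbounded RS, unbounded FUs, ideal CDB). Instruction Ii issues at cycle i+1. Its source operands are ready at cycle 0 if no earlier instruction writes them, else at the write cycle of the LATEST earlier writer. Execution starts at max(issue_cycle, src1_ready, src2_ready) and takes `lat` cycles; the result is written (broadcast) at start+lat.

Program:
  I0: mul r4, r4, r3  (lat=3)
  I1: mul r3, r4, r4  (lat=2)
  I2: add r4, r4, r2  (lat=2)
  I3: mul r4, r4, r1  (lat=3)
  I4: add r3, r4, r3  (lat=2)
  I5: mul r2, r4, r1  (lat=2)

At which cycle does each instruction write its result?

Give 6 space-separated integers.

Answer: 4 6 6 9 11 11

Derivation:
I0 mul r4: issue@1 deps=(None,None) exec_start@1 write@4
I1 mul r3: issue@2 deps=(0,0) exec_start@4 write@6
I2 add r4: issue@3 deps=(0,None) exec_start@4 write@6
I3 mul r4: issue@4 deps=(2,None) exec_start@6 write@9
I4 add r3: issue@5 deps=(3,1) exec_start@9 write@11
I5 mul r2: issue@6 deps=(3,None) exec_start@9 write@11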